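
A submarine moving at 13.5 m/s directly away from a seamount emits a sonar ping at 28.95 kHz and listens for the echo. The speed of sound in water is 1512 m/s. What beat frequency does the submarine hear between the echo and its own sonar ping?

512 Hz

The seamount receives the sound from a moving source: f₁ = f₀ · v/(v + v_e) = 28.95 × 1512/1525.5 ≈ 28.694 kHz.
On the return leg the submarine is a moving observer: f₂ = f₁ · (v − v_e)/v = 28.694 × 1498.5/1512 ≈ 28.438 kHz.
Beat against the emitted tone (with f₀ = 28950 Hz): |f₂ − f₀| = 2v_e·f₀/(v + v_e) = 2 × 13.5 × 28950/1525.5 ≈ 512 Hz.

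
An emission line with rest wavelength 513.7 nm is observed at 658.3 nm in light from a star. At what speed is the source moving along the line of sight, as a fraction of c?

0.243

λ'/λ₀ = 1.2815 > 1 (redshift), so the source is receding.
λ'/λ₀ = √((1 + β)/(1 − β)) for a receding source ⇒ β = (r² − 1)/(r² + 1) with r = λ'/λ₀.
β = (1.6422 − 1)/(1.6422 + 1) ≈ 0.243.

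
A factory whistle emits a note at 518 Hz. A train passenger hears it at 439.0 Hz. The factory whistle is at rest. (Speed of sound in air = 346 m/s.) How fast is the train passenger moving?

53 m/s

f' < f, so the train passenger is receding.
f' = f · (v − v_o)/v ⇒ v_o = v · |f'/f − 1|.
v_o = 346 × |439.0/518 − 1| = 346 × 0.1525 ≈ 53 m/s.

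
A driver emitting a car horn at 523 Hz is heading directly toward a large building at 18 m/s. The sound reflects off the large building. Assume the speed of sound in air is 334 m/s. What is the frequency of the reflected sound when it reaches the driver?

583 Hz

The large building receives the sound from a moving source: f₁ = f₀ · v/(v − v_e) = 523 × 334/316 ≈ 553 Hz.
On the return leg the driver is a moving observer: f₂ = f₁ · (v + v_e)/v = 553 × 352/334 ≈ 583 Hz.
Equivalently f₂ = f₀ · (v + v_e)/(v − v_e).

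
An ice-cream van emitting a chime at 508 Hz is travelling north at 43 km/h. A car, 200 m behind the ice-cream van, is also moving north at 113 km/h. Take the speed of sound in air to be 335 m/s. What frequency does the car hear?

43 km/h = 11.94 m/s; 113 km/h = 31.39 m/s.
The car is behind, so the ice-cream van is moving away from it while the car is moving toward the ice-cream van.
General Doppler shift: f' = f · (v + v_o)/(v + v_s).
f' = 508 × (335 + 31.39)/(335 + 11.94) = 508 × 366.39/346.94 ≈ 536 Hz.

536 Hz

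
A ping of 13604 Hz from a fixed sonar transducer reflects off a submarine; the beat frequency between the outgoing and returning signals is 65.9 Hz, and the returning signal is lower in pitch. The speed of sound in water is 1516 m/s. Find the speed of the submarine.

3.7 m/s

Double Doppler shift off a moving reflector: f₂ = f₀ · (v + u)/(v − u) (u > 0 toward emitter).
Returning signal is lower, so f₂ = f₀ − Δf = 13604 − 65.9 = 13538.1 Hz.
Rearranging, u = v · (f₂ − f₀)/(f₂ + f₀) = 1516 × -65.9/27142.1 ≈ -3.7 m/s.
So the submarine is moving at 3.7 m/s away from the emitter.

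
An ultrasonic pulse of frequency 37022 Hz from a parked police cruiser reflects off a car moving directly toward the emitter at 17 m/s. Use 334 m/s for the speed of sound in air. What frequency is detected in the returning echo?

At the car (a moving observer), f₁ = f₀ · (v + u)/v = 37022 × 351/334 ≈ 38906 Hz.
The reflection then acts as a moving source: f₂ = f₁ · v/(v − u) ≈ 40993 Hz.

40993 Hz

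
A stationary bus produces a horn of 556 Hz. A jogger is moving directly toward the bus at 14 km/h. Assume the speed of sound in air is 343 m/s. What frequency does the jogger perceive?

14 km/h = 3.889 m/s.
Only the observer moves, toward the source, so f' = f · (v + v_o)/v.
f' = 556 × (343 + 3.889)/343 = 556 × 346.89/343 ≈ 562 Hz.

562 Hz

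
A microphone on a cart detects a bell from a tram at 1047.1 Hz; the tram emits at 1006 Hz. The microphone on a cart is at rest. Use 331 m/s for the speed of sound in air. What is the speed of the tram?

f' > f, so the tram is approaching.
f' = f · v/(v − v_s) ⇒ v_s = v · |1 − f/f'|.
v_s = 331 × |1 − 1006/1047.1| = 331 × 0.03925 ≈ 13.0 m/s.

13.0 m/s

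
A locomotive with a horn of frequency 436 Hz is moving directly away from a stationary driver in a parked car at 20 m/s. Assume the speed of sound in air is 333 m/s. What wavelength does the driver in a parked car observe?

81.0 cm

Only the source moves, away from the listener, so f' = f · v/(v + v_s).
f' = 436 × 333/(333 + 20) ≈ 411 Hz.
λ' = v/f' = 333/411.297 ≈ 81.0 cm.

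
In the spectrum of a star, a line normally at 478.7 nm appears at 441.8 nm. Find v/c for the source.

λ'/λ₀ = 0.9229 < 1 (blueshift), so the source is approaching.
λ'/λ₀ = √((1 − β)/(1 + β)) for an approaching source ⇒ β = (1 − r²)/(1 + r²) with r = λ'/λ₀.
β = (1 − 0.8518)/(1 + 0.8518) ≈ 0.080.

0.080c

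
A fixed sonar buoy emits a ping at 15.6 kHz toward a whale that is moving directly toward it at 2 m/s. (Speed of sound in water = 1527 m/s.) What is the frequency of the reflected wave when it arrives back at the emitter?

15.64 kHz

At the whale (a moving observer), f₁ = f₀ · (v + u)/v = 15.6 × 1529/1527 ≈ 15.62 kHz.
On reflection it acts as a source moving toward the stationary detector: f₂ = f₁ · v/(v − u) = 15.62 × 1527/1525 ≈ 15.64 kHz.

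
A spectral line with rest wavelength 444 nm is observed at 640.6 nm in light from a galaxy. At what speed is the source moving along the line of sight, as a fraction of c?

λ'/λ₀ = 1.4428 > 1 (redshift), so the source is receding.
λ'/λ₀ = √((1 + β)/(1 − β)) for a receding source ⇒ β = (r² − 1)/(r² + 1) with r = λ'/λ₀.
β = (2.0817 − 1)/(2.0817 + 1) ≈ 0.351.

0.351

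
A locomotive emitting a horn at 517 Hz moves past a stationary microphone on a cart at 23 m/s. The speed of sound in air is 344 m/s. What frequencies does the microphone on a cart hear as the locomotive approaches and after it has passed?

Approaching: f₁ = f · v/(v − v_s) = 517 × 344/321 ≈ 554 Hz.
Receding: f₂ = f · v/(v + v_s) = 517 × 344/367 ≈ 485 Hz.

554 Hz approaching; 485 Hz receding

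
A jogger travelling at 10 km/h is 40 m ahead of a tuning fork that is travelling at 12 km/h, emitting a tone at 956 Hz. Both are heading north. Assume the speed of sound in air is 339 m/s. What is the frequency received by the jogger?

958 Hz

12 km/h = 3.333 m/s; 10 km/h = 2.778 m/s.
The jogger is ahead, so the tuning fork is moving toward it while the jogger is moving away from the tuning fork.
With source approaching and observer receding, f' = f · (v − v_o)/(v − v_s).
f' = 956 × (339 − 2.778)/(339 − 3.333) = 956 × 336.22/335.67 ≈ 958 Hz.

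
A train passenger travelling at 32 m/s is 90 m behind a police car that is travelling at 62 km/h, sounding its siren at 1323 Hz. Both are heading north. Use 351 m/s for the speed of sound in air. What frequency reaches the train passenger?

62 km/h = 17.22 m/s.
The train passenger is behind, so the police car is moving away from it while the train passenger is moving toward the police car.
General Doppler shift: f' = f · (v + v_o)/(v + v_s).
f' = 1323 × (351 + 32)/(351 + 17.22) = 1323 × 383/368.22 ≈ 1376 Hz.

1376 Hz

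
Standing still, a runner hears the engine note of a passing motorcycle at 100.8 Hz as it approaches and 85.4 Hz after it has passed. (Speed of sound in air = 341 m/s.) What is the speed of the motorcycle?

f₁/f₂ = (v + v_s)/(v − v_s), so v_s = v · (f₁ − f₂)/(f₁ + f₂).
v_s = 341 × (100.8 − 85.4)/(100.8 + 85.4) = 341 × 15.4/186.2 ≈ 28 m/s.

28 m/s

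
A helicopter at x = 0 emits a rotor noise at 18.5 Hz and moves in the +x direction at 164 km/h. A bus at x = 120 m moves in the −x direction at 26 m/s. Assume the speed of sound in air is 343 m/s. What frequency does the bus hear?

23.0 Hz

164 km/h = 45.56 m/s.
The observer lies on the +x side, so the source is heading toward the observer and the observer is heading toward the source.
Both move, so f' = f · (v + v_o)/(v − v_s).
f' = 18.5 × (343 + 26)/(343 − 45.56) = 18.5 × 369/297.44 ≈ 23.0 Hz.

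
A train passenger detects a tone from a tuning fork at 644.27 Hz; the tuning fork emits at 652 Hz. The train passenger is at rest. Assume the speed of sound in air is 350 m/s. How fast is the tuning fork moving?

f' < f, so the tuning fork is receding.
f' = f · v/(v + v_s) ⇒ v_s = v · |1 − f/f'|.
v_s = 350 × |1 − 652/644.27| = 350 × 0.012 ≈ 4.2 m/s.

4.2 m/s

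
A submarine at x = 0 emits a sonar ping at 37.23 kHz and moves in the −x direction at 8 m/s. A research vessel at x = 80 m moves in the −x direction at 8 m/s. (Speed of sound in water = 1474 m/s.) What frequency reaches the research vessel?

The observer lies on the +x side, so the source is heading away from the observer and the observer is heading toward the source.
General Doppler shift: f' = f · (v + v_o)/(v + v_s).
f' = 37.23 × (1474 + 8)/(1474 + 8) = 37.23 × 1482/1482 ≈ 37.2 kHz.

37.2 kHz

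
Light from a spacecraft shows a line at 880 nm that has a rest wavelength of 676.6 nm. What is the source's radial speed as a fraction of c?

0.257c

λ'/λ₀ = 1.3006 > 1 (redshift), so the source is receding.
λ'/λ₀ = √((1 + β)/(1 − β)) for a receding source ⇒ β = (r² − 1)/(r² + 1) with r = λ'/λ₀.
β = (1.6916 − 1)/(1.6916 + 1) ≈ 0.257.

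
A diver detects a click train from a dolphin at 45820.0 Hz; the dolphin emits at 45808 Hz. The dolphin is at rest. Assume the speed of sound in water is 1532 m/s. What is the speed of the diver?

0.40 m/s

f' > f, so the diver is approaching.
f' = f · (v + v_o)/v ⇒ v_o = v · |f'/f − 1|.
v_o = 1532 × |45820.0/45808 − 1| = 1532 × 0.000262 ≈ 0.40 m/s.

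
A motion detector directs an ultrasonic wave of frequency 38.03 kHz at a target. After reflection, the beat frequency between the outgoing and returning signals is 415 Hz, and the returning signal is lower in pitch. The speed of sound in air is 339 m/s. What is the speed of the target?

Double Doppler shift off a moving reflector: f₂ = f₀ · (v + u)/(v − u) (u > 0 toward emitter).
Returning signal is lower, so f₂ = f₀ − Δf = 38030 − 415 = 37615 Hz.
Rearranging, u = v · (f₂ − f₀)/(f₂ + f₀) = 339 × -415/75645 ≈ -1.86 m/s.
So the target is moving at 1.86 m/s away from the emitter.

1.86 m/s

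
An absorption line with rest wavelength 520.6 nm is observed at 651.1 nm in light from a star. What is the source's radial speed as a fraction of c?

λ'/λ₀ = 1.2507 > 1 (redshift), so the source is receding.
λ'/λ₀ = √((1 + β)/(1 − β)) for a receding source ⇒ β = (r² − 1)/(r² + 1) with r = λ'/λ₀.
β = (1.5642 − 1)/(1.5642 + 1) ≈ 0.220.

0.220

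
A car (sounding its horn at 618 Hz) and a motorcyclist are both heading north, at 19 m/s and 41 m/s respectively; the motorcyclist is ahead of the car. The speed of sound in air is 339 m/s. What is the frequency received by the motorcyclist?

The motorcyclist is ahead, so the car is moving toward it while the motorcyclist is moving away from the car.
With source approaching and observer receding, f' = f · (v − v_o)/(v − v_s).
f' = 618 × (339 − 41)/(339 − 19) = 618 × 298/320 ≈ 576 Hz.

576 Hz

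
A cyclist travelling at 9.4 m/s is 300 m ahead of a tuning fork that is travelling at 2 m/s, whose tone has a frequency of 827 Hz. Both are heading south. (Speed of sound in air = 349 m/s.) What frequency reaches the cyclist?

The cyclist is ahead, so the tuning fork is moving toward it while the cyclist is moving away from the tuning fork.
Both move, so f' = f · (v − v_o)/(v − v_s).
f' = 827 × (349 − 9.4)/(349 − 2) = 827 × 339.6/347 ≈ 809 Hz.

809 Hz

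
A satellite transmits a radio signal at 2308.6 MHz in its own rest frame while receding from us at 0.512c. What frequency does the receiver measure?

Relativistic Doppler for frequency: f' = f₀ · √((1 − β)/(1 + β)).
f' = 2308.6 × √(0.4880/1.5120) = 2308.6 × 0.56811 ≈ 1311.5 MHz.

1311.5 MHz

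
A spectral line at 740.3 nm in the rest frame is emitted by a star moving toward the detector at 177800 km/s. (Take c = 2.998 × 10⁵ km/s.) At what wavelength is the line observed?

374.2 nm

β = v/c = 177800/299800 = 0.5931.
Relativistic Doppler for wavelength: λ' = λ₀ · √((1 − β)/(1 + β)).
λ' = 740.3 × √(0.4069/1.5931) = 740.3 × 0.50541 ≈ 374.2 nm.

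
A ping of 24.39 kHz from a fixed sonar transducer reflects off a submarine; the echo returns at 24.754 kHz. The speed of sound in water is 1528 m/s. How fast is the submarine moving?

11.3 m/s

Double Doppler shift off a moving reflector: f₂ = f₀ · (v + u)/(v − u) (u > 0 toward emitter).
Rearranging, u = v · (f₂ − f₀)/(f₂ + f₀) = 1528 × 0.364/49.144 ≈ 11.3 m/s.
So the submarine is moving at 11.3 m/s toward the emitter.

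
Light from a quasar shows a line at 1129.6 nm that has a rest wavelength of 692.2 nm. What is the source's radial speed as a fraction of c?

0.454c

λ'/λ₀ = 1.6319 > 1 (redshift), so the source is receding.
λ'/λ₀ = √((1 + β)/(1 − β)) for a receding source ⇒ β = (r² − 1)/(r² + 1) with r = λ'/λ₀.
β = (2.6631 − 1)/(2.6631 + 1) ≈ 0.454.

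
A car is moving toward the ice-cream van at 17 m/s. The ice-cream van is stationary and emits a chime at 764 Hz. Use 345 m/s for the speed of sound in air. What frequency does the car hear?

802 Hz

Only the observer moves, toward the source, so f' = f · (v + v_o)/v.
f' = 764 × (345 + 17)/345 = 764 × 362/345 ≈ 802 Hz.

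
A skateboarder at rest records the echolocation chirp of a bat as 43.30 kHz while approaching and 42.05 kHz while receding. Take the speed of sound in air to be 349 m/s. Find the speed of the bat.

f₁/f₂ = (v + v_s)/(v − v_s), so v_s = v · (f₁ − f₂)/(f₁ + f₂).
v_s = 349 × (43.30 − 42.05)/(43.30 + 42.05) = 349 × 1.25/85.35 ≈ 5.1 m/s.

5.1 m/s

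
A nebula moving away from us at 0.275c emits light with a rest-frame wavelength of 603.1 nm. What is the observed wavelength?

Relativistic Doppler for wavelength: λ' = λ₀ · √((1 + β)/(1 − β)).
λ' = 603.1 × √(1.2750/0.7250) = 603.1 × 1.32613 ≈ 799.8 nm.

799.8 nm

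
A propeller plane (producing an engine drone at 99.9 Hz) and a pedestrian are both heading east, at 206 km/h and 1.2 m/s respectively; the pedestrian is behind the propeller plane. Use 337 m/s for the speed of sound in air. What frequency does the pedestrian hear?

206 km/h = 57.22 m/s.
The pedestrian is behind, so the propeller plane is moving away from it while the pedestrian is moving toward the propeller plane.
With source receding and observer approaching, f' = f · (v + v_o)/(v + v_s).
f' = 99.9 × (337 + 1.2)/(337 + 57.22) = 99.9 × 338.2/394.22 ≈ 86 Hz.

86 Hz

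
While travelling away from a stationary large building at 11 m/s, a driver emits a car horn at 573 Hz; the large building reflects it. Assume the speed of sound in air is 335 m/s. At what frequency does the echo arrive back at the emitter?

The large building receives the sound from a moving source: f₁ = f₀ · v/(v + v_e) = 573 × 335/346 ≈ 555 Hz.
On the return leg the driver is a moving observer: f₂ = f₁ · (v − v_e)/v = 555 × 324/335 ≈ 537 Hz.

537 Hz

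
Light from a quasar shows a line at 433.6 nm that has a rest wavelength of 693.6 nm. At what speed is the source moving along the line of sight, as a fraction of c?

λ'/λ₀ = 0.6251 < 1 (blueshift), so the source is approaching.
λ'/λ₀ = √((1 − β)/(1 + β)) for an approaching source ⇒ β = (1 − r²)/(1 + r²) with r = λ'/λ₀.
β = (1 − 0.3908)/(1 + 0.3908) ≈ 0.438.

0.438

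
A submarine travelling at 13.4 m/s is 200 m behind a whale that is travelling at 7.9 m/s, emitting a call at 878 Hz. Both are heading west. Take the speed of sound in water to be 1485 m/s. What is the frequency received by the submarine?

881 Hz

The submarine is behind, so the whale is moving away from it while the submarine is moving toward the whale.
Both move, so f' = f · (v + v_o)/(v + v_s).
f' = 878 × (1485 + 13.4)/(1485 + 7.9) = 878 × 1498.4/1492.9 ≈ 881 Hz.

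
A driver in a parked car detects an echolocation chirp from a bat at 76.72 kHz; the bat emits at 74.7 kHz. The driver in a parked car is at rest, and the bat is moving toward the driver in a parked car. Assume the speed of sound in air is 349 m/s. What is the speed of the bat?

f' = f · v/(v − v_s) ⇒ v_s = v · |1 − f/f'|.
v_s = 349 × |1 − 74.7/76.72| = 349 × 0.02633 ≈ 9.2 m/s.

9.2 m/s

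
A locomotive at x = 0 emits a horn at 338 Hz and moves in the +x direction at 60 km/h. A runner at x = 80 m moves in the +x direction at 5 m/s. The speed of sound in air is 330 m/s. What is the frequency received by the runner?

351 Hz

60 km/h = 16.67 m/s.
The observer lies on the +x side, so the source is heading toward the observer and the observer is heading away from the source.
General Doppler shift: f' = f · (v − v_o)/(v − v_s).
f' = 338 × (330 − 5)/(330 − 16.67) = 338 × 325/313.33 ≈ 351 Hz.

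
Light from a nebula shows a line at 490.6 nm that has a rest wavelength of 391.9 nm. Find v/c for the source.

λ'/λ₀ = 1.2518 > 1 (redshift), so the source is receding.
λ'/λ₀ = √((1 + β)/(1 − β)) for a receding source ⇒ β = (r² − 1)/(r² + 1) with r = λ'/λ₀.
β = (1.5671 − 1)/(1.5671 + 1) ≈ 0.221.

0.221c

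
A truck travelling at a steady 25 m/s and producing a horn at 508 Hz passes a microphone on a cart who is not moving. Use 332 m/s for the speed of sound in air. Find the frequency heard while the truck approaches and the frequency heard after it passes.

549 Hz approaching; 472 Hz receding

Approaching: f₁ = f · v/(v − v_s) = 508 × 332/307 ≈ 549 Hz.
Receding: f₂ = f · v/(v + v_s) = 508 × 332/357 ≈ 472 Hz.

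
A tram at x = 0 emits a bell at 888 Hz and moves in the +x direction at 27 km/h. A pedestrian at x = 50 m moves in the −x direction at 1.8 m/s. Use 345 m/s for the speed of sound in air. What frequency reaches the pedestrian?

912 Hz

27 km/h = 7.5 m/s.
The observer lies on the +x side, so the source is heading toward the observer and the observer is heading toward the source.
Both move, so f' = f · (v + v_o)/(v − v_s).
f' = 888 × (345 + 1.8)/(345 − 7.5) = 888 × 346.8/337.5 ≈ 912 Hz.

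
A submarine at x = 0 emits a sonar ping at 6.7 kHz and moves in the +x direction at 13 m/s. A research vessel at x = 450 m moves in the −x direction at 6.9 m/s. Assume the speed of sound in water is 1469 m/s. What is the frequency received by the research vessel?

6.79 kHz

The observer lies on the +x side, so the source is heading toward the observer and the observer is heading toward the source.
With source approaching and observer approaching, f' = f · (v + v_o)/(v − v_s).
f' = 6.7 × (1469 + 6.9)/(1469 − 13) = 6.7 × 1475.9/1456 ≈ 6.79 kHz.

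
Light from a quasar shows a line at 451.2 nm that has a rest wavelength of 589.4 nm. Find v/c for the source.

0.261c

λ'/λ₀ = 0.7655 < 1 (blueshift), so the source is approaching.
λ'/λ₀ = √((1 − β)/(1 + β)) for an approaching source ⇒ β = (1 − r²)/(1 + r²) with r = λ'/λ₀.
β = (1 − 0.5860)/(1 + 0.5860) ≈ 0.261.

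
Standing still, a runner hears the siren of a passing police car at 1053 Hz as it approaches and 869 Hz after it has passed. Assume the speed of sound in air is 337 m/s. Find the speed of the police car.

f₁/f₂ = (v + v_s)/(v − v_s), so v_s = v · (f₁ − f₂)/(f₁ + f₂).
v_s = 337 × (1053 − 869)/(1053 + 869) = 337 × 184/1922 ≈ 32 m/s.

32 m/s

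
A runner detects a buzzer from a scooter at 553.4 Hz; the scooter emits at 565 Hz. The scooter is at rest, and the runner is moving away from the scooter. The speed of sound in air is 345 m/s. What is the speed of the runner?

7.1 m/s

f' = f · (v − v_o)/v ⇒ v_o = v · |f'/f − 1|.
v_o = 345 × |553.4/565 − 1| = 345 × 0.02053 ≈ 7.1 m/s.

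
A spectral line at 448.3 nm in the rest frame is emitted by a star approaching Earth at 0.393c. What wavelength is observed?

Relativistic Doppler for wavelength: λ' = λ₀ · √((1 − β)/(1 + β)).
λ' = 448.3 × √(0.6070/1.3930) = 448.3 × 0.66011 ≈ 295.9 nm.

295.9 nm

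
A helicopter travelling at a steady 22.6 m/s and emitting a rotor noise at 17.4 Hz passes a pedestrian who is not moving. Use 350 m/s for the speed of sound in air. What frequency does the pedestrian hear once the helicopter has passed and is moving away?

Receding: f₂ = f · v/(v + v_s) = 17.4 × 350/372.6 ≈ 16.3 Hz.

16.3 Hz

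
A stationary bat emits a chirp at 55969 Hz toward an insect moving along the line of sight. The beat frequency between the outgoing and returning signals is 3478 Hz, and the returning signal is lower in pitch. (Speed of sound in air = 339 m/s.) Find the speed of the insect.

10.9 m/s

Double Doppler shift off a moving reflector: f₂ = f₀ · (v + u)/(v − u) (u > 0 toward emitter).
Returning signal is lower, so f₂ = f₀ − Δf = 55969 − 3478 = 52491 Hz.
Rearranging, u = v · (f₂ − f₀)/(f₂ + f₀) = 339 × -3478/108460 ≈ -10.9 m/s.
So the insect is moving at 10.9 m/s away from the emitter.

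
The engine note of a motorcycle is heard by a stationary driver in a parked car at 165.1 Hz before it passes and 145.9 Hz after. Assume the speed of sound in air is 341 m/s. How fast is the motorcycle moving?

f₁/f₂ = (v + v_s)/(v − v_s), so v_s = v · (f₁ − f₂)/(f₁ + f₂).
v_s = 341 × (165.1 − 145.9)/(165.1 + 145.9) = 341 × 19.2/311.0 ≈ 21.1 m/s.

21.1 m/s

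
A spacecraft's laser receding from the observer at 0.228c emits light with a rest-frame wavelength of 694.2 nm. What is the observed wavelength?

Relativistic Doppler for wavelength: λ' = λ₀ · √((1 + β)/(1 − β)).
λ' = 694.2 × √(1.2280/0.7720) = 694.2 × 1.26122 ≈ 875.5 nm.

875.5 nm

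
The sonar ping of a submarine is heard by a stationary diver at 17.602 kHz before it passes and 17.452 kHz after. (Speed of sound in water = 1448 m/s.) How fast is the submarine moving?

f₁/f₂ = (v + v_s)/(v − v_s), so v_s = v · (f₁ − f₂)/(f₁ + f₂).
v_s = 1448 × (17.602 − 17.452)/(17.602 + 17.452) = 1448 × 0.150/35.054 ≈ 6.2 m/s.

6.2 m/s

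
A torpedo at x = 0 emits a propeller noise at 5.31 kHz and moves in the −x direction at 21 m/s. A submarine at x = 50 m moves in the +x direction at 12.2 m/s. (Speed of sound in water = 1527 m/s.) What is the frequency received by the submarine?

The observer lies on the +x side, so the source is heading away from the observer and the observer is heading away from the source.
Both move, so f' = f · (v − v_o)/(v + v_s).
f' = 5.31 × (1527 − 12.2)/(1527 + 21) = 5.31 × 1514.8/1548 ≈ 5.20 kHz.

5.20 kHz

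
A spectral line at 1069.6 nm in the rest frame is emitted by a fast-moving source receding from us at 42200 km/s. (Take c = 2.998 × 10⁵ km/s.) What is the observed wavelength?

1232.4 nm

β = v/c = 42200/299800 = 0.1408.
Relativistic Doppler for wavelength: λ' = λ₀ · √((1 + β)/(1 − β)).
λ' = 1069.6 × √(1.1408/0.8592) = 1069.6 × 1.15223 ≈ 1232.4 nm.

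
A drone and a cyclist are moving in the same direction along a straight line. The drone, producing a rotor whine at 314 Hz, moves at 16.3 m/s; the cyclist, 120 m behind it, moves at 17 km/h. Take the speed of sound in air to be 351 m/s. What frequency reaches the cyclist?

17 km/h = 4.722 m/s.
The cyclist is behind, so the drone is moving away from it while the cyclist is moving toward the drone.
With source receding and observer approaching, f' = f · (v + v_o)/(v + v_s).
f' = 314 × (351 + 4.722)/(351 + 16.3) = 314 × 355.72/367.3 ≈ 304 Hz.

304 Hz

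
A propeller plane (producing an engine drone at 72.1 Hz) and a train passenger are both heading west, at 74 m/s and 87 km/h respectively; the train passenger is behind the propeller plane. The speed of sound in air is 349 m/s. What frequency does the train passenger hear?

64 Hz

87 km/h = 24.17 m/s.
The train passenger is behind, so the propeller plane is moving away from it while the train passenger is moving toward the propeller plane.
General Doppler shift: f' = f · (v + v_o)/(v + v_s).
f' = 72.1 × (349 + 24.17)/(349 + 74) = 72.1 × 373.17/423 ≈ 64 Hz.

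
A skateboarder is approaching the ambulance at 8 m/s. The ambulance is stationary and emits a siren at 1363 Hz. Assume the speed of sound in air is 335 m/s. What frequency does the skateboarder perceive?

1396 Hz

Moving observer, stationary source: f' = f · (v + v_o)/v.
f' = 1363 × (335 + 8)/335 = 1363 × 343/335 ≈ 1396 Hz.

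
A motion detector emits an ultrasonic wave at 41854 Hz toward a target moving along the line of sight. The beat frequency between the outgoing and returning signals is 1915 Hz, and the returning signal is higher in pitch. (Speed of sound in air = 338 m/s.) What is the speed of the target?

Double Doppler shift off a moving reflector: f₂ = f₀ · (v + u)/(v − u) (u > 0 toward emitter).
Returning signal is higher, so f₂ = f₀ + Δf = 41854 + 1915 = 43769 Hz.
Rearranging, u = v · (f₂ − f₀)/(f₂ + f₀) = 338 × 1915/85623 ≈ 7.6 m/s.
So the target is moving at 7.6 m/s toward the emitter.

7.6 m/s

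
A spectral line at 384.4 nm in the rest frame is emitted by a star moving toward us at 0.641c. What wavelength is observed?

179.8 nm

Relativistic Doppler for wavelength: λ' = λ₀ · √((1 − β)/(1 + β)).
λ' = 384.4 × √(0.3590/1.6410) = 384.4 × 0.46773 ≈ 179.8 nm.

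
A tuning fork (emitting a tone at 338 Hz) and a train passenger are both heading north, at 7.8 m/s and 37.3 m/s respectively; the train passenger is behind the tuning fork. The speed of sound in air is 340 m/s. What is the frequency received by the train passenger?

The train passenger is behind, so the tuning fork is moving away from it while the train passenger is moving toward the tuning fork.
Both move, so f' = f · (v + v_o)/(v + v_s).
f' = 338 × (340 + 37.3)/(340 + 7.8) = 338 × 377.3/347.8 ≈ 367 Hz.

367 Hz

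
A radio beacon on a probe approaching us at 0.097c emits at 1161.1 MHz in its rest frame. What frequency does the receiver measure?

Relativistic Doppler for frequency: f' = f₀ · √((1 + β)/(1 − β)).
f' = 1161.1 × √(1.0970/0.9030) = 1161.1 × 1.10220 ≈ 1279.8 MHz.

1279.8 MHz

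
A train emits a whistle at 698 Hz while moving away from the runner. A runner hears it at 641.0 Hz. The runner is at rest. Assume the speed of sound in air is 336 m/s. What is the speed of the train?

f' = f · v/(v + v_s) ⇒ v_s = v · |1 − f/f'|.
v_s = 336 × |1 − 698/641.0| = 336 × 0.08892 ≈ 30 m/s.

30 m/s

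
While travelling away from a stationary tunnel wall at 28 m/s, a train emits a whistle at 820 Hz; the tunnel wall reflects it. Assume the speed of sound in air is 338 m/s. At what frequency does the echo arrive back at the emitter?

695 Hz

The tunnel wall receives the sound from a moving source: f₁ = f₀ · v/(v + v_e) = 820 × 338/366 ≈ 757 Hz.
On the return leg the train is a moving observer: f₂ = f₁ · (v − v_e)/v = 757 × 310/338 ≈ 695 Hz.
Equivalently f₂ = f₀ · (v − v_e)/(v + v_e).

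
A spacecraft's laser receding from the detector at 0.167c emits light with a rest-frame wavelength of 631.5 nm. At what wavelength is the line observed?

Relativistic Doppler for wavelength: λ' = λ₀ · √((1 + β)/(1 − β)).
λ' = 631.5 × √(1.1670/0.8330) = 631.5 × 1.18362 ≈ 747.5 nm.

747.5 nm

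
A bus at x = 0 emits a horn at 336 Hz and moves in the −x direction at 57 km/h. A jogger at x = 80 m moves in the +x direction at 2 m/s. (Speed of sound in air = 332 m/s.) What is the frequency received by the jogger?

57 km/h = 15.83 m/s.
The observer lies on the +x side, so the source is heading away from the observer and the observer is heading away from the source.
With source receding and observer receding, f' = f · (v − v_o)/(v + v_s).
f' = 336 × (332 − 2)/(332 + 15.83) = 336 × 330/347.83 ≈ 319 Hz.

319 Hz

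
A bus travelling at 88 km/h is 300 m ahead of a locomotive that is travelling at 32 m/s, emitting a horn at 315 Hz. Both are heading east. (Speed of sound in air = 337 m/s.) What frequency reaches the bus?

323 Hz

88 km/h = 24.44 m/s.
The bus is ahead, so the locomotive is moving toward it while the bus is moving away from the locomotive.
General Doppler shift: f' = f · (v − v_o)/(v − v_s).
f' = 315 × (337 − 24.44)/(337 − 32) = 315 × 312.56/305 ≈ 323 Hz.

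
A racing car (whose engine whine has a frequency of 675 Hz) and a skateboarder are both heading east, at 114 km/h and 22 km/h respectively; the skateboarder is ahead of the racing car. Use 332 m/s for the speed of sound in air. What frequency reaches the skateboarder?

732 Hz

114 km/h = 31.67 m/s; 22 km/h = 6.111 m/s.
The skateboarder is ahead, so the racing car is moving toward it while the skateboarder is moving away from the racing car.
Both move, so f' = f · (v − v_o)/(v − v_s).
f' = 675 × (332 − 6.111)/(332 − 31.67) = 675 × 325.89/300.33 ≈ 732 Hz.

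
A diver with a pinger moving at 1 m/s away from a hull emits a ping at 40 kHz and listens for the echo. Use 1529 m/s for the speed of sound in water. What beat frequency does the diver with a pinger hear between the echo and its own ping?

52.3 Hz

The hull receives the sound from a moving source: f₁ = f₀ · v/(v + v_e) = 40 × 1529/1530 ≈ 39.9739 kHz.
On the return leg the diver with a pinger is a moving observer: f₂ = f₁ · (v − v_e)/v = 39.9739 × 1528/1529 ≈ 39.9477 kHz.
Beat against the emitted tone (with f₀ = 40000 Hz): |f₂ − f₀| = 2v_e·f₀/(v + v_e) = 2 × 1 × 40000/1530 ≈ 52.3 Hz.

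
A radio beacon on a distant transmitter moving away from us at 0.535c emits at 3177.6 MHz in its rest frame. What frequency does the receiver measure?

1748.9 MHz

Relativistic Doppler for frequency: f' = f₀ · √((1 − β)/(1 + β)).
f' = 3177.6 × √(0.4650/1.5350) = 3177.6 × 0.55039 ≈ 1748.9 MHz.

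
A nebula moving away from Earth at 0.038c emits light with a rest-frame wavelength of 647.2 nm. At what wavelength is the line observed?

Relativistic Doppler for wavelength: λ' = λ₀ · √((1 + β)/(1 − β)).
λ' = 647.2 × √(1.0380/0.9620) = 647.2 × 1.03875 ≈ 672.3 nm.

672.3 nm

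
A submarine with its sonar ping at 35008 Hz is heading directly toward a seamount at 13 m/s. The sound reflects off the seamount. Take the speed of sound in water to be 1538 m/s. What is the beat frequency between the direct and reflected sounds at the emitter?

597 Hz

The seamount receives the sound from a moving source: f₁ = f₀ · v/(v − v_e) = 35008 × 1538/1525 ≈ 35306 Hz.
On the return leg the submarine is a moving observer: f₂ = f₁ · (v + v_e)/v = 35306 × 1551/1538 ≈ 35605 Hz.
Equivalently f₂ = f₀ · (v + v_e)/(v − v_e).
Beat against the emitted tone: |f₂ − f₀| = 2v_e·f₀/(v − v_e) = 2 × 13 × 35008/1525 ≈ 597 Hz.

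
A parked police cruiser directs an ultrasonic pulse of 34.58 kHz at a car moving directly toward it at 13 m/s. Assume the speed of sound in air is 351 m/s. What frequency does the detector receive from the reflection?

37.2 kHz

The car first receives the wave as a moving observer: f₁ = f₀ · (v + u)/v = 34.58 × (351 + 13)/351 ≈ 35.9 kHz.
The reflection then acts as a moving source: f₂ = f₁ · v/(v − u) ≈ 37.2 kHz.
Equivalently f₂ = f₀ · (v + u)/(v − u).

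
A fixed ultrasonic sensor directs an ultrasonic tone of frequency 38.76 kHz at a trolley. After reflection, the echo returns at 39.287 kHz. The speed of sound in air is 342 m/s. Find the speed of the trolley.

2.31 m/s

Double Doppler shift off a moving reflector: f₂ = f₀ · (v + u)/(v − u) (u > 0 toward emitter).
Rearranging, u = v · (f₂ − f₀)/(f₂ + f₀) = 342 × 0.527/78.047 ≈ 2.31 m/s.
So the trolley is moving at 2.31 m/s toward the emitter.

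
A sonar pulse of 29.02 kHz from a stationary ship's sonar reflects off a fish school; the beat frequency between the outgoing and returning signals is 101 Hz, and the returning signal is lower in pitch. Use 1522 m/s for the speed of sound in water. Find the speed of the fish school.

2.65 m/s

Double Doppler shift off a moving reflector: f₂ = f₀ · (v + u)/(v − u) (u > 0 toward emitter).
Returning signal is lower, so f₂ = f₀ − Δf = 29020 − 101 = 28919 Hz.
Rearranging, u = v · (f₂ − f₀)/(f₂ + f₀) = 1522 × -101/57939 ≈ -2.65 m/s.
So the fish school is moving at 2.65 m/s away from the emitter.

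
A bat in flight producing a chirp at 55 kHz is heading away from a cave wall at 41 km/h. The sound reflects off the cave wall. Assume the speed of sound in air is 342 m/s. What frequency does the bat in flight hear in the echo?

51.5 kHz

41 km/h = 11.39 m/s.
The cave wall receives the sound from a moving source: f₁ = f₀ · v/(v + v_e) = 55 × 342/353.39 ≈ 53.2 kHz.
On the return leg the bat in flight is a moving observer: f₂ = f₁ · (v − v_e)/v = 53.2 × 330.61/342 ≈ 51.5 kHz.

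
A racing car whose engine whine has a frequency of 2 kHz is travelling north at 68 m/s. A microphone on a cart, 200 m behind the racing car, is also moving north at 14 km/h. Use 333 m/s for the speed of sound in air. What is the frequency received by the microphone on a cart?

1.680 kHz

14 km/h = 3.889 m/s.
The microphone on a cart is behind, so the racing car is moving away from it while the microphone on a cart is moving toward the racing car.
With source receding and observer approaching, f' = f · (v + v_o)/(v + v_s).
f' = 2 × (333 + 3.889)/(333 + 68) = 2 × 336.89/401 ≈ 1.680 kHz.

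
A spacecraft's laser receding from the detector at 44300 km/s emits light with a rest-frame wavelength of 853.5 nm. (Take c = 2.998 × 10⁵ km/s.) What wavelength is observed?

990.5 nm

β = v/c = 44300/299800 = 0.1478.
Relativistic Doppler for wavelength: λ' = λ₀ · √((1 + β)/(1 − β)).
λ' = 853.5 × √(1.1478/0.8522) = 853.5 × 1.16050 ≈ 990.5 nm.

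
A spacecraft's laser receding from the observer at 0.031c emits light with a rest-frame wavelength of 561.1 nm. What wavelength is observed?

578.8 nm

Relativistic Doppler for wavelength: λ' = λ₀ · √((1 + β)/(1 − β)).
λ' = 561.1 × √(1.0310/0.9690) = 561.1 × 1.03150 ≈ 578.8 nm.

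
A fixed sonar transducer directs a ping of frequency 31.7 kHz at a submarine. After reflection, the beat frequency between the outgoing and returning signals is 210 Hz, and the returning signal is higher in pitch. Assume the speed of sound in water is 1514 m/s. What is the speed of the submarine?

Double Doppler shift off a moving reflector: f₂ = f₀ · (v + u)/(v − u) (u > 0 toward emitter).
Returning signal is higher, so f₂ = f₀ + Δf = 31700 + 210 = 31910 Hz.
Rearranging, u = v · (f₂ − f₀)/(f₂ + f₀) = 1514 × 210/63610 ≈ 5.0 m/s.
So the submarine is moving at 5.0 m/s toward the emitter.

5.0 m/s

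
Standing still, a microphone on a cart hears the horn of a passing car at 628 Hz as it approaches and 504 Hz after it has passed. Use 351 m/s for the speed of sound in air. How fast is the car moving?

f₁/f₂ = (v + v_s)/(v − v_s), so v_s = v · (f₁ − f₂)/(f₁ + f₂).
v_s = 351 × (628 − 504)/(628 + 504) = 351 × 124/1132 ≈ 38 m/s.

38 m/s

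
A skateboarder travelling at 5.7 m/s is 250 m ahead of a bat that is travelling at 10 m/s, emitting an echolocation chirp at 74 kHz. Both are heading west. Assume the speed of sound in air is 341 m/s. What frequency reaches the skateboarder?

75.0 kHz

The skateboarder is ahead, so the bat is moving toward it while the skateboarder is moving away from the bat.
General Doppler shift: f' = f · (v − v_o)/(v − v_s).
f' = 74 × (341 − 5.7)/(341 − 10) = 74 × 335.3/331 ≈ 75.0 kHz.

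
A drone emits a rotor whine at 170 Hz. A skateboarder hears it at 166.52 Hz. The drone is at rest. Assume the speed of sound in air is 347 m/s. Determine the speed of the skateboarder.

7.1 m/s

f' < f, so the skateboarder is receding.
f' = f · (v − v_o)/v ⇒ v_o = v · |f'/f − 1|.
v_o = 347 × |166.52/170 − 1| = 347 × 0.02047 ≈ 7.1 m/s.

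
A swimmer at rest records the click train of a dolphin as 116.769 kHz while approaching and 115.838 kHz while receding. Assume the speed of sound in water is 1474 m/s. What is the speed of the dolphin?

5.9 m/s

f₁/f₂ = (v + v_s)/(v − v_s), so v_s = v · (f₁ − f₂)/(f₁ + f₂).
v_s = 1474 × (116.769 − 115.838)/(116.769 + 115.838) = 1474 × 0.931/232.607 ≈ 5.9 m/s.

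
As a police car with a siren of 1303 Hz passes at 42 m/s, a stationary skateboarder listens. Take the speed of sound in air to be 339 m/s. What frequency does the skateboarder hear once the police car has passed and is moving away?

Receding: f₂ = f · v/(v + v_s) = 1303 × 339/381 ≈ 1159 Hz.

1159 Hz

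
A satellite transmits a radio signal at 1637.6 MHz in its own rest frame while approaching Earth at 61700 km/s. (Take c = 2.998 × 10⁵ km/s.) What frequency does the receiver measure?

β = v/c = 61700/299800 = 0.2058.
Relativistic Doppler for frequency: f' = f₀ · √((1 + β)/(1 − β)).
f' = 1637.6 × √(1.2058/0.7942) = 1637.6 × 1.23218 ≈ 2017.8 MHz.

2017.8 MHz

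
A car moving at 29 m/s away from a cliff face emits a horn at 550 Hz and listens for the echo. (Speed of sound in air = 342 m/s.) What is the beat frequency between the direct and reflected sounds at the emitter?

86 Hz

The cliff face receives the sound from a moving source: f₁ = f₀ · v/(v + v_e) = 550 × 342/371 ≈ 507.0 Hz.
On the return leg the car is a moving observer: f₂ = f₁ · (v − v_e)/v = 507.0 × 313/342 ≈ 464.0 Hz.
Beat against the emitted tone: |f₂ − f₀| = 2v_e·f₀/(v + v_e) = 2 × 29 × 550/371 ≈ 86 Hz.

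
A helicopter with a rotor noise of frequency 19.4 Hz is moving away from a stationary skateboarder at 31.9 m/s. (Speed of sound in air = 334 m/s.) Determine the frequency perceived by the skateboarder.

With the source moving away from a stationary observer, f' = f · v/(v + v_s).
f' = 19.4 × 334/(334 + 31.9) = 19.4 × 334/365.9 ≈ 17.7 Hz.

17.7 Hz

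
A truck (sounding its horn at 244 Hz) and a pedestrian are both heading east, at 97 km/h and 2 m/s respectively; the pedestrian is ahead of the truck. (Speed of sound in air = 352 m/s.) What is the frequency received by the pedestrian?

97 km/h = 26.94 m/s.
The pedestrian is ahead, so the truck is moving toward it while the pedestrian is moving away from the truck.
Both move, so f' = f · (v − v_o)/(v − v_s).
f' = 244 × (352 − 2)/(352 − 26.94) = 244 × 350/325.06 ≈ 263 Hz.

263 Hz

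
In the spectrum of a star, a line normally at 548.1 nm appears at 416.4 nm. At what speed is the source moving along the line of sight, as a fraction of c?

λ'/λ₀ = 0.7597 < 1 (blueshift), so the source is approaching.
λ'/λ₀ = √((1 − β)/(1 + β)) for an approaching source ⇒ β = (1 − r²)/(1 + r²) with r = λ'/λ₀.
β = (1 − 0.5772)/(1 + 0.5772) ≈ 0.268.

0.268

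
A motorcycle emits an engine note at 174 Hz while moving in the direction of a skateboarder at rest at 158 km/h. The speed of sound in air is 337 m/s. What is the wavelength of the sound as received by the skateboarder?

1.68 m

158 km/h = 43.89 m/s.
Moving source, stationary observer: f' = f · v/(v − v_s) since the source is approaching.
f' = 174 × 337/(337 − 43.89) ≈ 200 Hz.
λ' = v/f' = 337/200.054 ≈ 1.68 m.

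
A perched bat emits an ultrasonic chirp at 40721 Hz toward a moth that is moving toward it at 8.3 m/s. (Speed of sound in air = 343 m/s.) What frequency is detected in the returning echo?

At the moth (a moving observer), f₁ = f₀ · (v + u)/v = 40721 × 351.3/343 ≈ 41706 Hz.
The reflection then acts as a moving source: f₂ = f₁ · v/(v − u) ≈ 42741 Hz.
Equivalently f₂ = f₀ · (v + u)/(v − u).

42741 Hz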